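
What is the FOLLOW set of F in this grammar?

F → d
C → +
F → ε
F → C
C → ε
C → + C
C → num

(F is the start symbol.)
To compute FOLLOW(F), find every occurrence of F on a right-hand side N → α F β: add FIRST(β) \ {ε}, and if β is empty or nullable also add FOLLOW(N). Iterate to a fixed point.

F is the start symbol, so $ ∈ FOLLOW(F).
F does not occur on any right-hand side.

Taking the union: FOLLOW(F) = { $ }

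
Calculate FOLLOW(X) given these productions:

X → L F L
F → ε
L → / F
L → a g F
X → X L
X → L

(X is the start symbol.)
X is the start symbol, so $ ∈ FOLLOW(X).
In X → X L: X is followed by L, add FIRST(L) \ {ε} = { '/', 'a' }

Taking the union: FOLLOW(X) = { $, '/', 'a' }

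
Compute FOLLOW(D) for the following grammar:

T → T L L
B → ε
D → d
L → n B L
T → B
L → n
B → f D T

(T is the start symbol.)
In B → f D T: D is followed by T, add FIRST(T) \ {ε} = { 'f', 'n' }
  T is nullable, so also add FOLLOW(B)

The FOLLOW sets referred to above (computed the same way, to a fixed point):
  FOLLOW(B) = { $, 'n' }

Taking the union: FOLLOW(D) = { $, 'f', 'n' }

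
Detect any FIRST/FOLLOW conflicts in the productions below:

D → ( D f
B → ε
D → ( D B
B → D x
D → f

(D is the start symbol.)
A FIRST/FOLLOW conflict occurs when a non-terminal N has a nullable alternative N → β (β ⇒* ε) and another alternative N → α with FIRST(α) ∩ FOLLOW(N) ≠ ∅: on such a lookahead the parser cannot decide between expanding α and letting N vanish via β.

Nullable non-terminals: B.
FIRST sets used below: FIRST(D) = { '(', 'f' }

B: nullable alternative(s) B → ε; FOLLOW(B) = { $, '(', 'f', 'x' }
  B → ε: FIRST \ {ε} = { } — this is the only nullable alternative, skip
  B → D x: FIRST \ {ε} = { '(', 'f' } — overlaps FOLLOW(B) on { '(', 'f' }: CONFLICT

D has no nullable alternative, so no FIRST/FOLLOW check is needed there.

So the grammar has 1 FIRST/FOLLOW conflict (marked CONFLICT above).

Answer: Yes. B → D x with FOLLOW(B) on { '(', 'f' }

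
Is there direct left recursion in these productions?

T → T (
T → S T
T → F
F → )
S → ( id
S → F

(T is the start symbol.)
T → T (: LEFT RECURSIVE (starts with T)
T → S T: starts with S
T → F: starts with F
F → ): starts with ')'
S → ( id: starts with '('
S → F: starts with F

The grammar has direct left recursion on: T.

Answer: Yes, T is left-recursive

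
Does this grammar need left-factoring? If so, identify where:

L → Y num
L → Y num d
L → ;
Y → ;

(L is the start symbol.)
Left-factoring is needed when two productions for the same non-terminal
share a common prefix on the right-hand side.

Productions for L:
  L → Y num
  L → Y num d
  L → ;

Found common prefix 'Y num' in productions for L

Answer: Yes, L has productions with common prefix 'Y num'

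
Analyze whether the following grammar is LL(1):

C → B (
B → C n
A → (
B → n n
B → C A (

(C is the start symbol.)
No. Predict set conflict for B: { 'n' }

Relevant sets:
  FIRST(C) = { 'n' }

For B:
  PREDICT(B → C n) = { 'n' }
  PREDICT(B → n n) = { 'n' }
  PREDICT(B → C A '(') = { 'n' }
C, A have a single production, so nothing to check there.

Conflict found: Predict set conflict for B: { 'n' }
The grammar is NOT LL(1).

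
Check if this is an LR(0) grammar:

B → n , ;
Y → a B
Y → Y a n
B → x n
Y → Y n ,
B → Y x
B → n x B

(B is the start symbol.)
A grammar is LR(0) if no state in the canonical LR(0) collection has:
  - both a shift item (dot before a terminal) and a complete item (shift-reduce conflict), or
  - two or more complete items (reduce-reduce conflict; the accept item [B' → B .] counts as a complete item here).

Augment with B' → B and build the canonical LR(0) collection (I0 = CLOSURE({[B' → . B]}), then GOTO on every symbol after a dot until no new states appear). It has 17 states:
  I0: { [B → . Y x], [B → . n , ;], [B → . n x B], [B → . x n], [B' → . B], [Y → . Y a n], [Y → . Y n ,], [Y → . a B] }  — shift
  I1: { [B' → B .] }  — accept
  I2: { [B → Y . x], [Y → Y . a n], [Y → Y . n ,] }  — shift
  I3: { [B → . Y x], [B → . n , ;], [B → . n x B], [B → . x n], [Y → . Y a n], [Y → . Y n ,], [Y → . a B], [Y → a . B] }  — shift
  I4: { [B → n . , ;], [B → n . x B] }  — shift
  I5: { [B → x . n] }  — shift
  I6: { [B → x n .] }  — reduce
  I7: { [B → n , . ;] }  — shift
  I8: { [B → . Y x], [B → . n , ;], [B → . n x B], [B → . x n], [B → n x . B], [Y → . Y a n], [Y → . Y n ,], [Y → . a B] }  — shift
  I9: { [B → n x B .] }  — reduce
  I10: { [B → n , ; .] }  — reduce
  I11: { [Y → a B .] }  — reduce
  I12: { [Y → Y a . n] }  — shift
  I13: { [Y → Y n . ,] }  — shift
  I14: { [B → Y x .] }  — reduce
  I15: { [Y → Y n , .] }  — reduce
  I16: { [Y → Y a n .] }  — reduce

Every state is either a pure shift/goto state or contains exactly one complete item and nothing to shift — no conflicts. The grammar is LR(0).

Answer: Yes, the grammar is LR(0)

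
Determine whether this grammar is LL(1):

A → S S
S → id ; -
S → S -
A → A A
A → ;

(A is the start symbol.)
Relevant sets:
  FIRST(S) = { 'id' }
  FIRST(A) = { ';', 'id' }

For A:
  PREDICT(A → S S) = { 'id' }
  PREDICT(A → A A) = { ';', 'id' }
  PREDICT(A → ';') = { ';' }
For S:
  PREDICT(S → id ';' '-') = { 'id' }
  PREDICT(S → S '-') = { 'id' }

Conflict found: Predict set conflict for A: { 'id' }
The grammar is NOT LL(1).

Answer: No. Predict set conflict for A: { 'id' }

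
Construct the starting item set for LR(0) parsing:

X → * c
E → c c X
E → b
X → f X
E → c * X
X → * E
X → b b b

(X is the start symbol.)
First, augment the grammar with X' → X
I₀ = CLOSURE({ [X' → . X] }):
  [X' → . X] has the dot before X: add [X → . * c], [X → . f X], [X → . * E], [X → . b b b]
No further items can be added.

I₀ = { [X → . * E], [X → . * c], [X → . b b b], [X → . f X], [X' → . X] }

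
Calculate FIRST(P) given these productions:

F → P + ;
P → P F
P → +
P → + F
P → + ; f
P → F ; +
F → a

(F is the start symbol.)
{ '+', 'a' }

To compute FIRST(P), examine every production with P on the left-hand side, reading each right-hand side left to right until a non-nullable symbol is reached.

FIRST sets of the other non-terminals involved (by the same procedure, iterated to a fixed point):
  FIRST(F) = { '+', 'a' }

From P → P F:
  - P is the symbol being defined: contributes nothing new
    P is not nullable, so stop
From P → +:
  - '+' is a terminal: add '+' and stop
From P → + F:
  - '+' is a terminal: add '+' and stop
From P → + ; f:
  - '+' is a terminal: add '+' and stop
From P → F ; +:
  - F is a non-terminal: add FIRST(F) \ {ε} = { '+', 'a' }
    F is not nullable, so stop

Collecting: FIRST(P) = { '+', 'a' }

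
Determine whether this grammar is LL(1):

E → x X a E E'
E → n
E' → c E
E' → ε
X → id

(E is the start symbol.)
No. Predict set conflict for E': { 'c' }

A grammar is LL(1) if for each non-terminal N with multiple productions, the predict sets of those productions are pairwise disjoint, where PREDICT(N → α) = (FIRST(α) \ {ε}) ∪ (FOLLOW(N) if α ⇒* ε).

Relevant sets:
  FOLLOW(E') = { $, 'c' }

For E:
  PREDICT(E → x X a E E') = { 'x' }
  PREDICT(E → n) = { 'n' }
For E':
  PREDICT(E' → c E) = { 'c' }
  PREDICT(E' → ε) = { $, 'c' }
X has a single production, so nothing to check there.

Conflict found: Predict set conflict for E': { 'c' }
The grammar is NOT LL(1).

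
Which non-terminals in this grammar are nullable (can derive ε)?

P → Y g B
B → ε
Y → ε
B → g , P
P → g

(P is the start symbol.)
ε-productions: B → ε, Y → ε
So B, Y are immediately nullable.
No further non-terminal can be added: every production for the remaining non-terminals contains a terminal or a non-nullable non-terminal.
Nullable = { 'B', 'Y' }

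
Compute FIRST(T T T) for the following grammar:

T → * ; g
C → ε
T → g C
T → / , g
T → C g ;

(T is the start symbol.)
FIRST sets of the non-terminals involved (from the grammar, by fixed-point iteration):
  FIRST(T) = { '*', '/', 'g' }

To compute FIRST(T T T), process the symbols left to right:
Symbol T is a non-terminal. Add FIRST(T) \ {ε} = { '*', '/', 'g' }
T is not nullable (ε ∉ FIRST(T)), so stop here.
FIRST(T T T) = { '*', '/', 'g' }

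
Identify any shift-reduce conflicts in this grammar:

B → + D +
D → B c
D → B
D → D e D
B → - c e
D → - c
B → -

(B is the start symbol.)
Yes — I2: [B → - .] vs [B → - . c e]; I6: [B → - .] vs [B → - . c e]; I7: [D → B .] vs [D → B . c]; I11: [D → D e D .] vs [D → D . e D]; I13: [D → - c .] vs [B → - c . e]

Augment with B' → B and build the canonical LR(0) collection (I0 = CLOSURE({[B' → . B]}), then GOTO on every symbol after a dot until no new states appear). It has 14 states:
  I0: { [B → . + D +], [B → . - c e], [B → . -], [B' → . B] }  — shift
  I1: { [B → + . D +], [B → . + D +], [B → . - c e], [B → . -], [D → . - c], [D → . B c], [D → . B], [D → . D e D] }  — shift
  I2: { [B → - . c e], [B → - .] }  — shift, reduce
  I3: { [B' → B .] }  — accept
  I4: { [B → - c . e] }  — shift
  I5: { [B → - c e .] }  — reduce
  I6: { [B → - . c e], [B → - .], [D → - . c] }  — shift, reduce
  I7: { [D → B . c], [D → B .] }  — shift, reduce
  I8: { [B → + D . +], [D → D . e D] }  — shift
  I9: { [B → + D + .] }  — reduce
  I10: { [B → . + D +], [B → . - c e], [B → . -], [D → . - c], [D → . B c], [D → . B], [D → . D e D], [D → D e . D] }  — shift
  I11: { [D → D . e D], [D → D e D .] }  — shift, reduce
  I12: { [D → B c .] }  — reduce
  I13: { [B → - c . e], [D → - c .] }  — shift, reduce

I2 contains reduce item [B → - .] and shift item [B → - . c e] — shift-reduce conflict.
I6 contains reduce item [B → - .] and shift items [B → - . c e], [D → - . c] — shift-reduce conflict.
I7 contains reduce item [D → B .] and shift item [D → B . c] — shift-reduce conflict.
I11 contains reduce item [D → D e D .] and shift item [D → D . e D] — shift-reduce conflict.
I13 contains reduce item [D → - c .] and shift item [B → - c . e] — shift-reduce conflict.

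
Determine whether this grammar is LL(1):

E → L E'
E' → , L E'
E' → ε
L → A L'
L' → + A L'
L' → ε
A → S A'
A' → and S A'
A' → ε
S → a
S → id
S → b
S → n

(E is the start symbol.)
A grammar is LL(1) if for each non-terminal N with multiple productions, the predict sets of those productions are pairwise disjoint, where PREDICT(N → α) = (FIRST(α) \ {ε}) ∪ (FOLLOW(N) if α ⇒* ε).

Relevant sets:
  FOLLOW(E') = { $ }
  FOLLOW(L') = { $, ',' }
  FOLLOW(A') = { $, '+', ',' }

For E':
  PREDICT(E' → ',' L E') = { ',' }
  PREDICT(E' → ε) = { $ }
For L':
  PREDICT(L' → '+' A L') = { '+' }
  PREDICT(L' → ε) = { $, ',' }
For A':
  PREDICT(A' → and S A') = { 'and' }
  PREDICT(A' → ε) = { $, '+', ',' }
For S:
  PREDICT(S → a) = { 'a' }
  PREDICT(S → id) = { 'id' }
  PREDICT(S → b) = { 'b' }
  PREDICT(S → n) = { 'n' }
E, L, A have a single production, so nothing to check there.

All predict sets are disjoint. The grammar IS LL(1).

Answer: Yes, the grammar is LL(1).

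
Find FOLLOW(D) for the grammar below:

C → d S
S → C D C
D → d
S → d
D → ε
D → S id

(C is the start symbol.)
{ 'd' }

To compute FOLLOW(D), find every occurrence of D on a right-hand side N → α D β: add FIRST(β) \ {ε}, and if β is empty or nullable also add FOLLOW(N). Iterate to a fixed point.

In S → C D C: D is followed by C, add FIRST(C) \ {ε} = { 'd' }

Taking the union: FOLLOW(D) = { 'd' }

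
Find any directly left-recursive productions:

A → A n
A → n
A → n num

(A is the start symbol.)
A → A n: LEFT RECURSIVE (starts with A)
A → n: starts with n
A → n num: starts with n

The grammar has direct left recursion on: A.

Answer: Yes, A is left-recursive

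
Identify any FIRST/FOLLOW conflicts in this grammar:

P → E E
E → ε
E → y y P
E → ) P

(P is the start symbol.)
Yes. E → y y P with FOLLOW(E) on { 'y' }; E → ')' P with FOLLOW(E) on { ')' }

Nullable non-terminals: E, P.

E: nullable alternative(s) E → ε; FOLLOW(E) = { $, ')', 'y' }
  E → ε: FIRST \ {ε} = { } — this is the only nullable alternative, skip
  E → y y P: FIRST \ {ε} = { 'y' } — overlaps FOLLOW(E) on { 'y' }: CONFLICT
  E → ) P: FIRST \ {ε} = { ')' } — overlaps FOLLOW(E) on { ')' }: CONFLICT
P has a nullable alternative but only one production, so nothing to check.

So the grammar has 2 FIRST/FOLLOW conflicts (marked CONFLICT above).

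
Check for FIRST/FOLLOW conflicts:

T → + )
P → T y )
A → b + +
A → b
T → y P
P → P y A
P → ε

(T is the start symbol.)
Yes. P → T y ')' with FOLLOW(P) on { 'y' }; P → P y A with FOLLOW(P) on { 'y' }

Nullable non-terminals: P.
FIRST sets used below: FIRST(T) = { '+', 'y' }, FIRST(P) = { '+', 'y', ε }

P: nullable alternative(s) P → ε; FOLLOW(P) = { $, 'y' }
  P → T y ): FIRST \ {ε} = { '+', 'y' } — overlaps FOLLOW(P) on { 'y' }: CONFLICT
  P → P y A: FIRST \ {ε} = { '+', 'y' } — overlaps FOLLOW(P) on { 'y' }: CONFLICT
  P → ε: FIRST \ {ε} = { } — this is the only nullable alternative, skip

A, T have no nullable alternative, so no FIRST/FOLLOW check is needed there.

So the grammar has 2 FIRST/FOLLOW conflicts (marked CONFLICT above).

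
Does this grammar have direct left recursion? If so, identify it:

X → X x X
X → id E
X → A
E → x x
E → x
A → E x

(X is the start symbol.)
Yes, X is left-recursive

Direct left recursion occurs when N → N α for some non-terminal N (the right-hand side begins with the left-hand side itself).

X → X x X: LEFT RECURSIVE (starts with X)
X → id E: starts with id
X → A: starts with A
E → x x: starts with x
E → x: starts with x
A → E x: starts with E

The grammar has direct left recursion on: X.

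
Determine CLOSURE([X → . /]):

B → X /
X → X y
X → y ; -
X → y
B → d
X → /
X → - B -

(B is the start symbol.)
Start with: [X → . /]
The dot precedes the terminal '/', so nothing is added.

CLOSURE = { [X → . /] }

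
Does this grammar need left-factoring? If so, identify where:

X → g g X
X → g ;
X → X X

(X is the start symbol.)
Left-factoring is needed when two productions for the same non-terminal
share a common prefix on the right-hand side.

Productions for X:
  X → g g X
  X → g ;
  X → X X

Found common prefix 'g' in productions for X

Answer: Yes, X has productions with common prefix 'g'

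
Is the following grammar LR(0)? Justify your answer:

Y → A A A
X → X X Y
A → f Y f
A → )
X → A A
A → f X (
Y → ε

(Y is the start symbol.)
No. Shift-reduce conflict between [Y → .] and [A → . )]

A grammar is LR(0) if no state in the canonical LR(0) collection has:
  - both a shift item (dot before a terminal) and a complete item (shift-reduce conflict), or
  - two or more complete items (reduce-reduce conflict; the accept item [Y' → Y .] counts as a complete item here).

Augment with Y' → Y and build the canonical LR(0) collection (I0 = CLOSURE({[Y' → . Y]}), then GOTO on every symbol after a dot until no new states appear). It has 17 states:
  I0: { [A → . )], [A → . f X (], [A → . f Y f], [Y → . A A A], [Y → .], [Y' → . Y] }  — shift, reduce
  I1: { [A → ) .] }  — reduce
  I2: { [A → . )], [A → . f X (], [A → . f Y f], [Y → A . A A] }  — shift
  I3: { [Y' → Y .] }  — accept
  I4: { [A → . )], [A → . f X (], [A → . f Y f], [A → f . X (], [A → f . Y f], [X → . A A], [X → . X X Y], [Y → . A A A], [Y → .] }  — shift, reduce
  I5: { [A → . )], [A → . f X (], [A → . f Y f], [X → A . A], [Y → A . A A] }  — shift
  I6: { [A → . )], [A → . f X (], [A → . f Y f], [A → f X . (], [X → . A A], [X → . X X Y], [X → X . X Y] }  — shift
  I7: { [A → f Y . f] }  — shift
  I8: { [A → f Y f .] }  — reduce
  I9: { [A → f X ( .] }  — reduce
  I10: { [A → . )], [A → . f X (], [A → . f Y f], [X → A . A] }  — shift
  I11: { [A → . )], [A → . f X (], [A → . f Y f], [X → . A A], [X → . X X Y], [X → X . X Y], [X → X X . Y], [Y → . A A A], [Y → .] }  — shift, reduce
  I12: { [X → X X Y .] }  — reduce
  I13: { [X → A A .] }  — reduce
  I14: { [A → . )], [A → . f X (], [A → . f Y f], [X → A A .], [Y → A A . A] }  — shift, reduce
  I15: { [Y → A A A .] }  — reduce
  I16: { [A → . )], [A → . f X (], [A → . f Y f], [Y → A A . A] }  — shift

Conflict in state I0:
  Shift-reduce conflict between [Y → .] and [A → . )]
So the grammar is NOT LR(0).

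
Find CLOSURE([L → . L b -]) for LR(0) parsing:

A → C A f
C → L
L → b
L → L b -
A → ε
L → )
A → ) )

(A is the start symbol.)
To compute CLOSURE, for each item [A → α.Bβ] where B is a non-terminal, add [B → .γ] for all productions B → γ; repeat for the newly added items until nothing changes.

Start with: [L → . L b -]
  [L → . L b -] has the dot before L: add [L → . b], [L → . )]
No further items can be added.

CLOSURE = { [L → . )], [L → . L b -], [L → . b] }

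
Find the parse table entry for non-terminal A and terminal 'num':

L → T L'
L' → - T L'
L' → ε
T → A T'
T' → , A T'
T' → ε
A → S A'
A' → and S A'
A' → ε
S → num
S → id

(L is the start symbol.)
To find M[A, 'num'], we find productions for A where 'num' is in the predict set (PREDICT(N → α) = (FIRST(α) \ {ε}) ∪ (FOLLOW(N) if α ⇒* ε)).

Relevant sets:
  FIRST(S) = { 'id', 'num' }

A → S A': PREDICT = { 'id', 'num' }
  'num' is in predict set, so this production goes in M[A, 'num']

M[A, 'num'] = A → S A'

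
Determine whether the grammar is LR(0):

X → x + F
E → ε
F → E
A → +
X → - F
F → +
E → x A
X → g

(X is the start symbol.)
No. Shift-reduce conflict between [E → .] and [E → . x A]

A grammar is LR(0) if no state in the canonical LR(0) collection has:
  - both a shift item (dot before a terminal) and a complete item (shift-reduce conflict), or
  - two or more complete items (reduce-reduce conflict; the accept item [X' → X .] counts as a complete item here).

Augment with X' → X and build the canonical LR(0) collection (I0 = CLOSURE({[X' → . X]}), then GOTO on every symbol after a dot until no new states appear). It has 13 states:
  I0: { [X → . - F], [X → . g], [X → . x + F], [X' → . X] }  — shift
  I1: { [E → . x A], [E → .], [F → . +], [F → . E], [X → - . F] }  — shift, reduce
  I2: { [X' → X .] }  — accept
  I3: { [X → g .] }  — reduce
  I4: { [X → x . + F] }  — shift
  I5: { [E → . x A], [E → .], [F → . +], [F → . E], [X → x + . F] }  — shift, reduce
  I6: { [F → + .] }  — reduce
  I7: { [F → E .] }  — reduce
  I8: { [X → x + F .] }  — reduce
  I9: { [A → . +], [E → x . A] }  — shift
  I10: { [A → + .] }  — reduce
  I11: { [E → x A .] }  — reduce
  I12: { [X → - F .] }  — reduce

Conflict in state I1:
  Shift-reduce conflict between [E → .] and [E → . x A]
So the grammar is NOT LR(0).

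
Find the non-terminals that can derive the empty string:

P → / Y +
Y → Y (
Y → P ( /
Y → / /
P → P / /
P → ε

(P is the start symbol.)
{ 'P' }

A non-terminal is nullable if it can derive ε (the empty string): either it has an ε-production, or it has a production whose right-hand side consists entirely of nullable non-terminals.

ε-productions: P → ε
So P is immediately nullable.
No further non-terminal can be added: every production for the remaining non-terminals contains a terminal or a non-nullable non-terminal.
Nullable = { 'P' }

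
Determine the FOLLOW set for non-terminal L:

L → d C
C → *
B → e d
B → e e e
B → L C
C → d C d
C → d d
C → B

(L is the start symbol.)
To compute FOLLOW(L), find every occurrence of L on a right-hand side N → α L β: add FIRST(β) \ {ε}, and if β is empty or nullable also add FOLLOW(N). Iterate to a fixed point.

L is the start symbol, so $ ∈ FOLLOW(L).
In B → L C: L is followed by C, add FIRST(C) \ {ε} = { '*', 'd', 'e' }

Taking the union: FOLLOW(L) = { $, '*', 'd', 'e' }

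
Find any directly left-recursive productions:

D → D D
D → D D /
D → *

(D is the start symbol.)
D → D D: LEFT RECURSIVE (starts with D)
D → D D /: LEFT RECURSIVE (starts with D)
D → *: starts with '*'

The grammar has direct left recursion on: D.

Answer: Yes, D is left-recursive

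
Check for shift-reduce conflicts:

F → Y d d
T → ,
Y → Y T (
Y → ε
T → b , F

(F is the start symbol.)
A shift-reduce conflict occurs when an LR(0) state has both:
  - a complete (reduce) item [A → α .] (dot at the end), and
  - a shift item [B → β . c γ] (dot before a terminal).

Augment with F' → F and build the canonical LR(0) collection (I0 = CLOSURE({[F' → . F]}), then GOTO on every symbol after a dot until no new states appear). It has 11 states:
  I0: { [F → . Y d d], [F' → . F], [Y → . Y T (], [Y → .] }  — reduce
  I1: { [F' → F .] }  — accept
  I2: { [F → Y . d d], [T → . ,], [T → . b , F], [Y → Y . T (] }  — shift
  I3: { [T → , .] }  — reduce
  I4: { [Y → Y T . (] }  — shift
  I5: { [T → b . , F] }  — shift
  I6: { [F → Y d . d] }  — shift
  I7: { [F → Y d d .] }  — reduce
  I8: { [F → . Y d d], [T → b , . F], [Y → . Y T (], [Y → .] }  — reduce
  I9: { [T → b , F .] }  — reduce
  I10: { [Y → Y T ( .] }  — reduce

No state contains both a complete item and a shift item.

Answer: No shift-reduce conflicts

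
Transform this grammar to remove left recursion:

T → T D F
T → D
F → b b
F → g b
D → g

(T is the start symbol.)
T is directly left-recursive. The standard transformation for
  A → A α₁ | ... | A α_m | β₁ | ... | β_n
is
  A  → β₁ A' | ... | β_n A'
  A' → α₁ A' | ... | α_m A' | ε

T → D becomes T → D T'
T → T D F becomes T' → D F T'
Add T' → ε

Productions for other non-terminals are unchanged:
  F → b b
  F → g b
  D → g

Resulting grammar:
T → D T'
T' → D F T'
T' → ε
F → b b
F → g b
D → g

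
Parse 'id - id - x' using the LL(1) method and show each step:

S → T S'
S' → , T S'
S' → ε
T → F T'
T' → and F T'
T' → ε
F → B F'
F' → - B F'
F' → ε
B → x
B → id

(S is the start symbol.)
Stack is shown with the top on the left.

Stack           Input          Action
-------------------------------------
S $             id - id - x $  output S → T S'
T S' $          id - id - x $  output T → F T'
F T' S' $       id - id - x $  output F → B F'
B F' T' S' $    id - id - x $  output B → id
id F' T' S' $   id - id - x $  match 'id'
F' T' S' $      - id - x $     output F' → - B F'
- B F' T' S' $  - id - x $     match '-'
B F' T' S' $    id - x $       output B → id
id F' T' S' $   id - x $       match 'id'
F' T' S' $      - x $          output F' → - B F'
- B F' T' S' $  - x $          match '-'
B F' T' S' $    x $            output B → x
x F' T' S' $    x $            match 'x'
F' T' S' $      $              output F' → ε
T' S' $         $              output T' → ε
S' $            $              output S' → ε
$               $              accept

The string is accepted.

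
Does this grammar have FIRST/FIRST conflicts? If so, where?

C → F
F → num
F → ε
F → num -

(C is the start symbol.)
A FIRST/FIRST conflict occurs when two productions N → α and N → β for the same non-terminal have FIRST(α) ∩ FIRST(β) ≠ ∅ (with ε ∈ FIRST of a nullable right-hand side, so two nullable alternatives also conflict).

Productions for F:
  F → num: FIRST = { 'num' }
  F → ε: FIRST = { ε }
  F → num -: FIRST = { 'num' }
C has only one production, so no FIRST/FIRST conflict is possible there.

Conflict for F: F → num and F → num -
  Overlap: { 'num' }

Answer: Yes. F → num / F → num '-' on { 'num' }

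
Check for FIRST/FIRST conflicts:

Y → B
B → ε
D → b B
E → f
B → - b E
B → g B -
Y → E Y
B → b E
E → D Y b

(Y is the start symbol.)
A FIRST/FIRST conflict occurs when two productions N → α and N → β for the same non-terminal have FIRST(α) ∩ FIRST(β) ≠ ∅ (with ε ∈ FIRST of a nullable right-hand side, so two nullable alternatives also conflict).

FIRST sets of the non-terminals at (or reachable through a nullable prefix from) the front of some alternative:
  FIRST(B) = { '-', 'b', 'g', ε }
  FIRST(E) = { 'b', 'f' }
  FIRST(D) = { 'b' }

Productions for Y:
  Y → B: FIRST = { '-', 'b', 'g', ε }
  Y → E Y: FIRST = { 'b', 'f' }
Productions for B:
  B → ε: FIRST = { ε }
  B → - b E: FIRST = { '-' }
  B → g B -: FIRST = { 'g' }
  B → b E: FIRST = { 'b' }
Productions for E:
  E → f: FIRST = { 'f' }
  E → D Y b: FIRST = { 'b' }
D has only one production, so no FIRST/FIRST conflict is possible there.

Conflict for Y: Y → B and Y → E Y
  Overlap: { 'b' }

Answer: Yes. Y → B / Y → E Y on { 'b' }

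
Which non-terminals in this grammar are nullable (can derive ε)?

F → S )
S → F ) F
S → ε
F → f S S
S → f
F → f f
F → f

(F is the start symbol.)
ε-productions: S → ε
So S is immediately nullable.
No further non-terminal can be added: every production for the remaining non-terminals contains a terminal or a non-nullable non-terminal.
Nullable = { 'S' }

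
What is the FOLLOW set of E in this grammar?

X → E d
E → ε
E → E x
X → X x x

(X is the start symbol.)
{ 'd', 'x' }

In X → E d: E is followed by d, add FIRST(d) \ {ε} = { 'd' }
In E → E x: E is followed by x, add FIRST(x) \ {ε} = { 'x' }

Taking the union: FOLLOW(E) = { 'd', 'x' }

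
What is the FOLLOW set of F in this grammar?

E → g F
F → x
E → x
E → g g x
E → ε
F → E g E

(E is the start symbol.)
{ $, 'g' }

In E → g F: F is at the end, add FOLLOW(E)

The FOLLOW sets referred to above (computed the same way, to a fixed point):
  FOLLOW(E) = { $, 'g' }

Taking the union: FOLLOW(F) = { $, 'g' }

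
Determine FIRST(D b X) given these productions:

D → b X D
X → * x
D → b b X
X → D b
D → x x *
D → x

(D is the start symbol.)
FIRST sets of the non-terminals involved (from the grammar, by fixed-point iteration):
  FIRST(D) = { 'b', 'x' }

To compute FIRST(D b X), process the symbols left to right:
Symbol D is a non-terminal. Add FIRST(D) \ {ε} = { 'b', 'x' }
D is not nullable (ε ∉ FIRST(D)), so stop here.
FIRST(D b X) = { 'b', 'x' }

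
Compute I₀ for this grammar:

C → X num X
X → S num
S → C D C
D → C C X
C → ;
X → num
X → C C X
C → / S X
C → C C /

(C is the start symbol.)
First, augment the grammar with C' → C
I₀ = CLOSURE({ [C' → . C] }):
  [C' → . C] has the dot before C: add [C → . X num X], [C → . ;], [C → . / S X], [C → . C C /]
  [C → . X num X] has the dot before X: add [X → . S num], [X → . num], [X → . C C X]
  [X → . S num] has the dot before S: add [S → . C D C]
No further items can be added.

I₀ = { [C → . / S X], [C → . ;], [C → . C C /], [C → . X num X], [C' → . C], [S → . C D C], [X → . C C X], [X → . S num], [X → . num] }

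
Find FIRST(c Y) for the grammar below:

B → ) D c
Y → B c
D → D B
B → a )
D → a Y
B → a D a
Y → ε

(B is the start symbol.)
{ 'c' }

To compute FIRST(c Y), process the symbols left to right:
Symbol c is a terminal. Add 'c' and stop.
FIRST(c Y) = { 'c' }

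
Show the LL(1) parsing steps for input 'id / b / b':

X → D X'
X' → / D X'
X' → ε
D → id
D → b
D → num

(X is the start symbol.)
Stack is shown with the top on the left.

Stack     Input         Action
------------------------------
X $       id / b / b $  output X → D X'
D X' $    id / b / b $  output D → id
id X' $   id / b / b $  match 'id'
X' $      / b / b $     output X' → / D X'
/ D X' $  / b / b $     match '/'
D X' $    b / b $       output D → b
b X' $    b / b $       match 'b'
X' $      / b $         output X' → / D X'
/ D X' $  / b $         match '/'
D X' $    b $           output D → b
b X' $    b $           match 'b'
X' $      $             output X' → ε
$         $             accept

The string is accepted.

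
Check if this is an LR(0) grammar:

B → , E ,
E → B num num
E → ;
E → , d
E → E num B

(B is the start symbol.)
A grammar is LR(0) if no state in the canonical LR(0) collection has:
  - both a shift item (dot before a terminal) and a complete item (shift-reduce conflict), or
  - two or more complete items (reduce-reduce conflict; the accept item [B' → B .] counts as a complete item here).

Augment with B' → B and build the canonical LR(0) collection (I0 = CLOSURE({[B' → . B]}), then GOTO on every symbol after a dot until no new states appear). It has 13 states:
  I0: { [B → . , E ,], [B' → . B] }  — shift
  I1: { [B → , . E ,], [B → . , E ,], [E → . , d], [E → . ;], [E → . B num num], [E → . E num B] }  — shift
  I2: { [B' → B .] }  — accept
  I3: { [B → , . E ,], [B → . , E ,], [E → , . d], [E → . , d], [E → . ;], [E → . B num num], [E → . E num B] }  — shift
  I4: { [E → ; .] }  — reduce
  I5: { [E → B . num num] }  — shift
  I6: { [B → , E . ,], [E → E . num B] }  — shift
  I7: { [B → , E , .] }  — reduce
  I8: { [B → . , E ,], [E → E num . B] }  — shift
  I9: { [E → E num B .] }  — reduce
  I10: { [E → B num . num] }  — shift
  I11: { [E → B num num .] }  — reduce
  I12: { [E → , d .] }  — reduce

Every state is either a pure shift/goto state or contains exactly one complete item and nothing to shift — no conflicts. The grammar is LR(0).

Answer: Yes, the grammar is LR(0)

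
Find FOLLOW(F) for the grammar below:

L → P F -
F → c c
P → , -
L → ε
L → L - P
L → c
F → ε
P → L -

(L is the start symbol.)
{ '-' }

To compute FOLLOW(F), find every occurrence of F on a right-hand side N → α F β: add FIRST(β) \ {ε}, and if β is empty or nullable also add FOLLOW(N). Iterate to a fixed point.

In L → P F -: F is followed by '-', add FIRST('-') \ {ε} = { '-' }

Taking the union: FOLLOW(F) = { '-' }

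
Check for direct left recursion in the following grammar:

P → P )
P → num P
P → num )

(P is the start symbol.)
Direct left recursion occurs when N → N α for some non-terminal N (the right-hand side begins with the left-hand side itself).

P → P ): LEFT RECURSIVE (starts with P)
P → num P: starts with num
P → num ): starts with num

The grammar has direct left recursion on: P.

Answer: Yes, P is left-recursive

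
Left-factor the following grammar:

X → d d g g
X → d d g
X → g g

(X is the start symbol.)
Left-factoring transforms A → αβ₁ | αβ₂ into A → αA' and A' → β₁ | β₂
(α is the longest common prefix among the alternatives). Repeat until
no nonterminal has two alternatives with a common prefix.

Round 1: X has alternatives sharing prefix 'd d g'. Introduce X': X → d d g X'
  Add: X' → g
  Add: X' → ε

No remaining common prefixes — done.

Resulting grammar:
X → d d g X'
X' → g
X' → ε
X → g g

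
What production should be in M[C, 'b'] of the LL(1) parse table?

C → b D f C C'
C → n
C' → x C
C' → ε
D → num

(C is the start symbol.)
To find M[C, 'b'], we find productions for C where 'b' is in the predict set (PREDICT(N → α) = (FIRST(α) \ {ε}) ∪ (FOLLOW(N) if α ⇒* ε)).

C → b D f C C': PREDICT = { 'b' }
  'b' is in predict set, so this production goes in M[C, 'b']
C → n: PREDICT = { 'n' }

M[C, 'b'] = C → b D f C C'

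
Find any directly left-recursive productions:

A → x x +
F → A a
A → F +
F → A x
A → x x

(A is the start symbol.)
No direct left recursion

A → x x +: starts with x
F → A a: starts with A
A → F +: starts with F
F → A x: starts with A
A → x x: starts with x

No direct left recursion found.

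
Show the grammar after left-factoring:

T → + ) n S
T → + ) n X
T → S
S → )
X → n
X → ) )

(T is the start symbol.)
Left-factoring transforms A → αβ₁ | αβ₂ into A → αA' and A' → β₁ | β₂
(α is the longest common prefix among the alternatives). Repeat until
no nonterminal has two alternatives with a common prefix.

Round 1: T has alternatives sharing prefix '+ ) n'. Introduce T': T → + ) n T'
  Add: T' → S
  Add: T' → X

No remaining common prefixes — done.

Resulting grammar:
T → + ) n T'
T' → S
T' → X
T → S
S → )
X → n
X → ) )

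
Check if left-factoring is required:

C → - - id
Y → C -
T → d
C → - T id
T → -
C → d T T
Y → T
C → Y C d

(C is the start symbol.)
Left-factoring is needed when two productions for the same non-terminal
share a common prefix on the right-hand side.

Productions for C:
  C → - - id
  C → - T id
  C → d T T
  C → Y C d
Productions for Y:
  Y → C -
  Y → T
Productions for T:
  T → d
  T → -

Found common prefix '-' in productions for C

Answer: Yes, C has productions with common prefix '-'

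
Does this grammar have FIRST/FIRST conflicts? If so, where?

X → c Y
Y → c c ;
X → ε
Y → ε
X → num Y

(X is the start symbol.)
A FIRST/FIRST conflict occurs when two productions N → α and N → β for the same non-terminal have FIRST(α) ∩ FIRST(β) ≠ ∅ (with ε ∈ FIRST of a nullable right-hand side, so two nullable alternatives also conflict).

Productions for X:
  X → c Y: FIRST = { 'c' }
  X → ε: FIRST = { ε }
  X → num Y: FIRST = { 'num' }
Productions for Y:
  Y → c c ;: FIRST = { 'c' }
  Y → ε: FIRST = { ε }

All alternatives of each non-terminal have pairwise disjoint FIRST sets.

Answer: No FIRST/FIRST conflicts.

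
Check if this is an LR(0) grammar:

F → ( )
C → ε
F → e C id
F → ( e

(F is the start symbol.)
Yes, the grammar is LR(0)

Augment with F' → F and build the canonical LR(0) collection (I0 = CLOSURE({[F' → . F]}), then GOTO on every symbol after a dot until no new states appear). It has 8 states:
  I0: { [F → . ( )], [F → . ( e], [F → . e C id], [F' → . F] }  — shift
  I1: { [F → ( . )], [F → ( . e] }  — shift
  I2: { [F' → F .] }  — accept
  I3: { [C → .], [F → e . C id] }  — reduce
  I4: { [F → e C . id] }  — shift
  I5: { [F → e C id .] }  — reduce
  I6: { [F → ( ) .] }  — reduce
  I7: { [F → ( e .] }  — reduce

Every state is either a pure shift/goto state or contains exactly one complete item and nothing to shift — no conflicts. The grammar is LR(0).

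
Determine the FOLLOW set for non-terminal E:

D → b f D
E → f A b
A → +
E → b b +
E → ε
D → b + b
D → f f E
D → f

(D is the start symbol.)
In D → f f E: E is at the end, add FOLLOW(D)

The FOLLOW sets referred to above (computed the same way, to a fixed point):
  FOLLOW(D) = { $ }

Taking the union: FOLLOW(E) = { $ }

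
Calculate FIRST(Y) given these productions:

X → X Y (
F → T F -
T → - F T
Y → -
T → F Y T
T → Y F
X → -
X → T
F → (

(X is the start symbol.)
{ '-' }

From Y → -:
  - '-' is a terminal: add '-' and stop

Collecting: FIRST(Y) = { '-' }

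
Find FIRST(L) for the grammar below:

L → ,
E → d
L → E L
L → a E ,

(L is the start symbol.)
{ ',', 'a', 'd' }

To compute FIRST(L), examine every production with L on the left-hand side, reading each right-hand side left to right until a non-nullable symbol is reached.

FIRST sets of the other non-terminals involved (by the same procedure, iterated to a fixed point):
  FIRST(E) = { 'd' }

From L → ,:
  - ',' is a terminal: add ',' and stop
From L → E L:
  - E is a non-terminal: add FIRST(E) \ {ε} = { 'd' }
    E is not nullable, so stop
From L → a E ,:
  - a is a terminal: add 'a' and stop

Collecting: FIRST(L) = { ',', 'a', 'd' }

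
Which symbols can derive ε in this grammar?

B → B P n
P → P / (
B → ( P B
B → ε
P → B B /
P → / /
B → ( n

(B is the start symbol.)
A non-terminal is nullable if it can derive ε (the empty string): either it has an ε-production, or it has a production whose right-hand side consists entirely of nullable non-terminals.

ε-productions: B → ε
So B is immediately nullable.
No further non-terminal can be added: every production for the remaining non-terminals contains a terminal or a non-nullable non-terminal.
Nullable = { 'B' }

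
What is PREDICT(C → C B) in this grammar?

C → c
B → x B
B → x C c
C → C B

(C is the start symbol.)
PREDICT(C → C B) = (FIRST(RHS) \ {ε}) ∪ (FOLLOW(C) if ε ∈ FIRST(RHS), i.e. RHS ⇒* ε)
FIRST(C) = { 'c' }
FIRST(C B) = { 'c' }
ε ∉ FIRST(C B), so FOLLOW(C) is not added.
PREDICT(C → C B) = { 'c' }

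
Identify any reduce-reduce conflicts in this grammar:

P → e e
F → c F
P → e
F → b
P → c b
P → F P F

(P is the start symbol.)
Augment with P' → P and build the canonical LR(0) collection (I0 = CLOSURE({[P' → . P]}), then GOTO on every symbol after a dot until no new states appear). It has 12 states:
  I0: { [F → . b], [F → . c F], [P → . F P F], [P → . c b], [P → . e e], [P → . e], [P' → . P] }  — shift
  I1: { [F → . b], [F → . c F], [P → . F P F], [P → . c b], [P → . e e], [P → . e], [P → F . P F] }  — shift
  I2: { [P' → P .] }  — accept
  I3: { [F → b .] }  — reduce
  I4: { [F → . b], [F → . c F], [F → c . F], [P → c . b] }  — shift
  I5: { [P → e . e], [P → e .] }  — shift, reduce
  I6: { [P → e e .] }  — reduce
  I7: { [F → c F .] }  — reduce
  I8: { [F → b .], [P → c b .] }  — 2 reduces
  I9: { [F → . b], [F → . c F], [F → c . F] }  — shift
  I10: { [F → . b], [F → . c F], [P → F P . F] }  — shift
  I11: { [P → F P F .] }  — reduce

I8 contains complete items [F → b .], [P → c b .] — reduce-reduce conflict.

Answer: Yes — I8: [F → b .] vs [P → c b .]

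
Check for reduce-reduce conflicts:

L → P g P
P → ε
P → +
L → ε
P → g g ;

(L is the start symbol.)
Augment with L' → L and build the canonical LR(0) collection (I0 = CLOSURE({[L' → . L]}), then GOTO on every symbol after a dot until no new states appear). It has 9 states:
  I0: { [L → . P g P], [L → .], [L' → . L], [P → . +], [P → . g g ;], [P → .] }  — shift, 2 reduces
  I1: { [P → + .] }  — reduce
  I2: { [L' → L .] }  — accept
  I3: { [L → P . g P] }  — shift
  I4: { [P → g . g ;] }  — shift
  I5: { [P → g g . ;] }  — shift
  I6: { [P → g g ; .] }  — reduce
  I7: { [L → P g . P], [P → . +], [P → . g g ;], [P → .] }  — shift, reduce
  I8: { [L → P g P .] }  — reduce

I0 contains complete items [L → .], [P → .] — reduce-reduce conflict.

Answer: Yes — I0: [L → .] vs [P → .]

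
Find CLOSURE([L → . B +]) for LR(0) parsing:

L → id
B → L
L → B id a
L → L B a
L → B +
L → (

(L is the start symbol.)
{ [B → . L], [L → . (], [L → . B +], [L → . B id a], [L → . L B a], [L → . id] }

To compute CLOSURE, for each item [A → α.Bβ] where B is a non-terminal, add [B → .γ] for all productions B → γ; repeat for the newly added items until nothing changes.

Start with: [L → . B +]
  [L → . B +] has the dot before B: add [B → . L]
  [B → . L] has the dot before L: add [L → . id], [L → . B id a], [L → . L B a], [L → . (]
No further items can be added.

CLOSURE = { [B → . L], [L → . (], [L → . B +], [L → . B id a], [L → . L B a], [L → . id] }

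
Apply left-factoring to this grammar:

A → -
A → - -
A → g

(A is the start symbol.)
A → - A'
A' → ε
A' → -
A → g

Left-factoring transforms A → αβ₁ | αβ₂ into A → αA' and A' → β₁ | β₂
(α is the longest common prefix among the alternatives). Repeat until
no nonterminal has two alternatives with a common prefix.

Round 1: A has alternatives sharing prefix '-'. Introduce A': A → - A'
  Add: A' → ε
  Add: A' → -

No remaining common prefixes — done.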